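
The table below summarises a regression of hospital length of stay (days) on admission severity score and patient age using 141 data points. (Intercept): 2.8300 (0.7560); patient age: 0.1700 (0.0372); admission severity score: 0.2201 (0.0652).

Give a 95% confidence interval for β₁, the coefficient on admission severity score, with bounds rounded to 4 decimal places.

Read off: b = 0.2201, SE = 0.0652 for admission severity score.
df = n − k − 1 = 141 − 2 − 1 = 138.
t* = t_{0.025, 138} = 1.977304.
Margin = t* × SE = 1.977304 × 0.0652 = 0.128920.
CI: 0.2201 ± 0.128920 → (0.0912, 0.3490).

(0.0912, 0.3490)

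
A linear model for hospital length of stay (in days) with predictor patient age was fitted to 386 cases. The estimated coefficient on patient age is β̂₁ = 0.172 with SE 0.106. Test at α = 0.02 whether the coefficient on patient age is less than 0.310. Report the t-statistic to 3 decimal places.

t = -1.302

H₀: β₁ = 0.310 vs H₁: β₁ < 0.310.
t = (β̂₁ − β₁⁰)/SE = (0.172 − 0.310) / 0.106 = -1.302.
df = n − 2 = 386 − 2 = 384.
One-sided p ≈ 0.0969, which is ≥ 0.02, so fail to reject H₀.
The data do not give significant evidence that the true slope on patient age is below 0.310 days per unit.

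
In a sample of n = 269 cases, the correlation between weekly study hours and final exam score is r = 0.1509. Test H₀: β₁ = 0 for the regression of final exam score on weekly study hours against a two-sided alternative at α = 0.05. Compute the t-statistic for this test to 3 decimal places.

t = r·√(n − 2)/√(1 − r²) = 0.1509·√267/√0.977229 = 2.494.
df = n − 2 = 267.
Two-sided p ≈ 0.0132, which is < 0.05, so reject H₀.
There is evidence of a linear association between weekly study hours and final exam score.

t = 2.494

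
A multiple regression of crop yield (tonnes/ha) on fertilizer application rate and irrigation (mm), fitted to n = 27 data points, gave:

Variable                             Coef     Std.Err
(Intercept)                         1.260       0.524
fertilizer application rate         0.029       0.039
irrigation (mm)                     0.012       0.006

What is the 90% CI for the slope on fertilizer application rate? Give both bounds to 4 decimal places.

Read off: b = 0.029, SE = 0.039 for fertilizer application rate.
df = n − k − 1 = 27 − 2 − 1 = 24.
t* = t_{0.05, 24} = 1.710882.
Margin = t* × SE = 1.710882 × 0.039 = 0.066724.
CI: 0.029 ± 0.066724 → (-0.0377, 0.0957).

(-0.0377, 0.0957)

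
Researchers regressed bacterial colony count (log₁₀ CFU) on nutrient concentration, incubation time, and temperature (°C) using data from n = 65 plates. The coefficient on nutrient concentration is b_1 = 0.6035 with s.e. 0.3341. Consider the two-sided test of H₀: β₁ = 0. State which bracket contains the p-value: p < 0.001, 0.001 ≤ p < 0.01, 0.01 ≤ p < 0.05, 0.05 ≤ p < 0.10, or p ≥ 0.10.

t = 0.6035 / 0.3341 = 1.806.
df = n − k − 1 = 65 − 3 − 1 = 61.
Two-sided p = 2·P(T_{61} > |t|) ≈ 0.0758.
So 0.05 ≤ p < 0.10.

0.05 ≤ p < 0.10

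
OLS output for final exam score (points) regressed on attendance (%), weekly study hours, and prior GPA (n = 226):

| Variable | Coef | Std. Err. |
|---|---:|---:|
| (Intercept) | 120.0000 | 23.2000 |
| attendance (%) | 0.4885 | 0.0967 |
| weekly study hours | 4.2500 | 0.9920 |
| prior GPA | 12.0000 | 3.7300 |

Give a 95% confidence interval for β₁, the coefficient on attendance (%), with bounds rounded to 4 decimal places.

(0.2979, 0.6791)

Read off: b = 0.4885, SE = 0.0967 for attendance (%).
df = n − k − 1 = 226 − 3 − 1 = 222.
t* = t_{0.025, 222} = 1.970707.
Margin = t* × SE = 1.970707 × 0.0967 = 0.190567.
CI: 0.4885 ± 0.190567 → (0.2979, 0.6791).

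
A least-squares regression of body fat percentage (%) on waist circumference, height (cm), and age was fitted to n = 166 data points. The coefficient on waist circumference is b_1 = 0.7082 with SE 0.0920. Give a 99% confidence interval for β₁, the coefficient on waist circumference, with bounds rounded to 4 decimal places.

(0.4684, 0.9480)

df = n − k − 1 = 166 − 3 − 1 = 162.
t* = t_{0.005, 162} = 2.606518.
Margin = t* × SE = 2.606518 × 0.0920 = 0.239800.
CI: 0.7082 ± 0.239800 → (0.4684, 0.9480).
With 99% confidence, each one-unit increase in waist circumference is associated with a change of between 0.4684 and 0.9480 % in body fat percentage, holding the other predictors fixed.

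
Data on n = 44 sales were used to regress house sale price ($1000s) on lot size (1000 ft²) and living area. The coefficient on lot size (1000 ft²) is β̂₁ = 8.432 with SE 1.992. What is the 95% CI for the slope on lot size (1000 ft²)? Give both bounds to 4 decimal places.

(4.4091, 12.4549)

df = n − k − 1 = 44 − 2 − 1 = 41.
t* = t_{0.025, 41} = 2.019541.
Margin = t* × SE = 2.019541 × 1.992 = 4.022926.
CI: 8.432 ± 4.022926 → (4.4091, 12.4549).
With 95% confidence, each one-unit increase in lot size (1000 ft²) is associated with a change of between 4.4091 and 12.4549 $1000s in house sale price, holding the other predictors fixed.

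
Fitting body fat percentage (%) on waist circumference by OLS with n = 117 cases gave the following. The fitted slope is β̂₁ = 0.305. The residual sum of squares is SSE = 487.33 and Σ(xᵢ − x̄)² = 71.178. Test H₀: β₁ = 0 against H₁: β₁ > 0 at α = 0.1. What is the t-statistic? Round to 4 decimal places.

MSE = SSE/(n − 2) = 487.33/115 = 4.23765.
SE(β̂₁) = √(MSE/Sₓₓ) = √(4.23765/71.178) = 0.244.
t = 0.305 / 0.244 = 1.2500.
df = n − 2 = 115.
One-sided p ≈ 0.1069, which is ≥ 0.1, so fail to reject H₀.
The data do not give significant evidence that the true slope on waist circumference is positive.

t = 1.2500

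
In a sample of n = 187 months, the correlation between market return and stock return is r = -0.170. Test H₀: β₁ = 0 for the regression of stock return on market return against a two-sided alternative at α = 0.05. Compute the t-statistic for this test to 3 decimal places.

t = r·√(n − 2)/√(1 − r²) = -0.170·√185/√0.9711 = -2.346.
df = n − 2 = 185.
Two-sided p ≈ 0.0200, which is < 0.05, so reject H₀.
There is evidence of a linear association between market return and stock return.

t = -2.346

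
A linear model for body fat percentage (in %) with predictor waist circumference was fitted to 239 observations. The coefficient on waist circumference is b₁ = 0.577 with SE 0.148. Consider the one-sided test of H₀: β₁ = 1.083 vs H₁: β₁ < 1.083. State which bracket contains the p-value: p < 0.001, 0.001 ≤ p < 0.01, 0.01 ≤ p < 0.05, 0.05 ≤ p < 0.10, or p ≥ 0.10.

p < 0.001

t = (0.577 − 1.083) / 0.148 = -3.419.
df = n − 2 = 239 − 2 = 237.
One-sided p = P(T_{237} < t) ≈ 0.0004.
So p < 0.001.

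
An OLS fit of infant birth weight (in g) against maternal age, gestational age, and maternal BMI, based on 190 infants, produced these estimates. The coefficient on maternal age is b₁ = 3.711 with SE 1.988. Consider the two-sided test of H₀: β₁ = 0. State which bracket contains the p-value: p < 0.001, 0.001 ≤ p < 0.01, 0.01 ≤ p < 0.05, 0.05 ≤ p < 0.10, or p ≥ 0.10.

0.05 ≤ p < 0.10

t = 3.711 / 1.988 = 1.867.
df = n − k − 1 = 190 − 3 − 1 = 186.
Two-sided p = 2·P(T_{186} > |t|) ≈ 0.0635.
So 0.05 ≤ p < 0.10.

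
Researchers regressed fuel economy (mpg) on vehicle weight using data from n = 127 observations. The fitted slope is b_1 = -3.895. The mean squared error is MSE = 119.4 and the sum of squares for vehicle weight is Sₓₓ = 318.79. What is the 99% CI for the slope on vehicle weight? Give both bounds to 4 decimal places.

(-5.4958, -2.2942)

SE(b_1) = √(MSE/Sₓₓ) = √(119.4/318.79) = 0.611998.
df = n − 2 = 125.
t* = t_{0.005, 125} = 2.615733.
Margin = t* × SE = 2.615733 × 0.611998 = 1.600823.
CI: -3.895 ± 1.600823 → (-5.4958, -2.2942).
With 99% confidence, each one-unit increase in vehicle weight is associated with a change of between -5.4958 and -2.2942 mpg in fuel economy.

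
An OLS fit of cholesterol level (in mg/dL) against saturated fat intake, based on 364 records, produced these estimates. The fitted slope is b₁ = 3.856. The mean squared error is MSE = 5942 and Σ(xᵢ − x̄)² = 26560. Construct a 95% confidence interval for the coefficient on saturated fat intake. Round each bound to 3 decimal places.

(2.926, 4.786)

SE(b₁) = √(MSE/Sₓₓ) = √(5942/26560) = 0.47299.
df = n − 2 = 362.
t* = t_{0.025, 362} = 1.966539.
Margin = t* × SE = 1.966539 × 0.47299 = 0.93015.
CI: 3.856 ± 0.93015 → (2.926, 4.786).
With 95% confidence, each one-unit increase in saturated fat intake is associated with a change of between 2.926 and 4.786 mg/dL in cholesterol level.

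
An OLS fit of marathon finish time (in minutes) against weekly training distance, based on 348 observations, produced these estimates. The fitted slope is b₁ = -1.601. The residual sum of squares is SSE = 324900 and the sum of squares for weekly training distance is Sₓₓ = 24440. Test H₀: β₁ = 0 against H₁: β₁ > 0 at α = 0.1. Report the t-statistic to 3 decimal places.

MSE = SSE/(n − 2) = 324900/346 = 939.017.
SE(b₁) = √(MSE/Sₓₓ) = √(939.017/24440) = 0.196014.
t = -1.601 / 0.196014 = -8.168.
df = n − 2 = 346.
One-sided p ≈ 1.0000, which is ≥ 0.1, so fail to reject H₀.
The data do not give significant evidence that the true slope on weekly training distance is positive.

t = -8.168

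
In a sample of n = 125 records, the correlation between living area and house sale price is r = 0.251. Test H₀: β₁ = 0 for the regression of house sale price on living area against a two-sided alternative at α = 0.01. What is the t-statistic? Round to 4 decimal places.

t = 2.8758

t = r·√(n − 2)/√(1 − r²) = 0.251·√123/√0.936999 = 2.8758.
df = n − 2 = 123.
Two-sided p ≈ 0.0048, which is < 0.01, so reject H₀.
There is evidence of a linear association between living area and house sale price.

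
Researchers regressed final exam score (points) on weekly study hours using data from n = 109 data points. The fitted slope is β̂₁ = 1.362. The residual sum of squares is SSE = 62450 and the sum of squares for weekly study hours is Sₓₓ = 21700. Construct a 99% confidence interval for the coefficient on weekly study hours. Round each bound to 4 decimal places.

MSE = SSE/(n − 2) = 62450/107 = 583.645.
SE(β̂₁) = √(MSE/Sₓₓ) = √(583.645/21700) = 0.164.
df = n − 2 = 107.
t* = t_{0.005, 107} = 2.62256.
Margin = t* × SE = 2.62256 × 0.164 = 0.430100.
CI: 1.362 ± 0.430100 → (0.9319, 1.7921).
With 99% confidence, each one-unit increase in weekly study hours is associated with a change of between 0.9319 and 1.7921 points in final exam score.

(0.9319, 1.7921)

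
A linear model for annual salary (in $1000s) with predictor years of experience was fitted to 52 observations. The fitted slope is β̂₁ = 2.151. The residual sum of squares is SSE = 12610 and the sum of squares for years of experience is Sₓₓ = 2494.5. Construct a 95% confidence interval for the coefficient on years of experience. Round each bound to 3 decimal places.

(1.512, 2.790)

MSE = SSE/(n − 2) = 12610/50 = 252.2.
SE(β̂₁) = √(MSE/Sₓₓ) = √(252.2/2494.5) = 0.317966.
df = n − 2 = 50.
t* = t_{0.025, 50} = 2.008559.
Margin = t* × SE = 2.008559 × 0.317966 = 0.63865.
CI: 2.151 ± 0.63865 → (1.512, 2.790).
With 95% confidence, each one-unit increase in years of experience is associated with a change of between 1.512 and 2.790 $1000s in annual salary.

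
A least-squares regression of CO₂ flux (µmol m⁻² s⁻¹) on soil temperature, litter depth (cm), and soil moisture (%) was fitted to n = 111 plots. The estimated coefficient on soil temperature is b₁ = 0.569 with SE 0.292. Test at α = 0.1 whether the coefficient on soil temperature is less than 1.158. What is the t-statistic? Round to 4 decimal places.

t = -2.0171

H₀: β₁ = 1.158 vs H₁: β₁ < 1.158.
t = (b₁ − β₁⁰)/SE = (0.569 − 1.158) / 0.292 = -2.0171.
df = n − k − 1 = 111 − 3 − 1 = 107.
One-sided p ≈ 0.0231, which is < 0.1, so reject H₀.
There is evidence that the true slope on soil temperature is below 1.158 µmol m⁻² s⁻¹ per unit, holding the other predictors fixed.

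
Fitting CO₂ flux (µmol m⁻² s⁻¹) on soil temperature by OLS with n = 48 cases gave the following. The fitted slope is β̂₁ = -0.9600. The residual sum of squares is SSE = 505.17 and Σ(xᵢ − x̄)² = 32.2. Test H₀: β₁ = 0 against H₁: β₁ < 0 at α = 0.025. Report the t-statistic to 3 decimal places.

t = -1.644

MSE = SSE/(n − 2) = 505.17/46 = 10.982.
SE(β̂₁) = √(MSE/Sₓₓ) = √(10.982/32.2) = 0.583999.
t = -0.9600 / 0.583999 = -1.644.
df = n − 2 = 46.
One-sided p ≈ 0.0535, which is ≥ 0.025, so fail to reject H₀.
The data do not give significant evidence that the true slope on soil temperature is negative.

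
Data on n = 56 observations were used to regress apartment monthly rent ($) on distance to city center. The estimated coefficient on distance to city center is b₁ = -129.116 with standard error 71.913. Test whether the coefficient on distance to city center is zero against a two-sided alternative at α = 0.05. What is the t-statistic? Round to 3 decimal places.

t = -1.795

H₀: β₁ = 0 vs H₁: β₁ ≠ 0.
t = (b₁ − β₁⁰)/SE = -129.116 / 71.913 = -1.795.
df = n − 2 = 56 − 2 = 54.
Two-sided p ≈ 0.0782, which is ≥ 0.05, so fail to reject H₀.
The data do not give significant evidence of an association between distance to city center and apartment monthly rent.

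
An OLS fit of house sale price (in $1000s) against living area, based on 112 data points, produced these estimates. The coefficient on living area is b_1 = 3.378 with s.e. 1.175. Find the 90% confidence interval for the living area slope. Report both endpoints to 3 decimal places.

(1.429, 5.327)

df = n − 2 = 112 − 2 = 110.
t* = t_{0.05, 110} = 1.658824.
Margin = t* × SE = 1.658824 × 1.175 = 1.94912.
CI: 3.378 ± 1.94912 → (1.429, 5.327).
With 90% confidence, each one-unit increase in living area is associated with a change of between 1.429 and 5.327 $1000s in house sale price.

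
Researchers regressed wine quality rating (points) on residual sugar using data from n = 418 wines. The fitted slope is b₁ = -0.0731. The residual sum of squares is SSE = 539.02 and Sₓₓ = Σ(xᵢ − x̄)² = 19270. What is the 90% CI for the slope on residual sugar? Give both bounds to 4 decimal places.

(-0.0866, -0.0596)

MSE = SSE/(n − 2) = 539.02/416 = 1.29572.
SE(b₁) = √(MSE/Sₓₓ) = √(1.29572/19270) = 0.00820002.
df = n − 2 = 416.
t* = t_{0.05, 416} = 1.648525.
Margin = t* × SE = 1.648525 × 0.00820002 = 0.013518.
CI: -0.0731 ± 0.013518 → (-0.0866, -0.0596).
With 90% confidence, each one-unit increase in residual sugar is associated with a change of between -0.0866 and -0.0596 points in wine quality rating.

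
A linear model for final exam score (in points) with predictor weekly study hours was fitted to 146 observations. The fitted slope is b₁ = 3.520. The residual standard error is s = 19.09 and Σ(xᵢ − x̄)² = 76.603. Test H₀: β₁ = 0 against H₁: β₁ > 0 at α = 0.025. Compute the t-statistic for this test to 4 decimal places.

t = 1.6138

SE(b₁) = s/√Sₓₓ = 19.09/√76.603 = 2.18114.
t = 3.520 / 2.18114 = 1.6138.
df = n − 2 = 144.
One-sided p ≈ 0.0544, which is ≥ 0.025, so fail to reject H₀.
The data do not give significant evidence that the true slope on weekly study hours is positive.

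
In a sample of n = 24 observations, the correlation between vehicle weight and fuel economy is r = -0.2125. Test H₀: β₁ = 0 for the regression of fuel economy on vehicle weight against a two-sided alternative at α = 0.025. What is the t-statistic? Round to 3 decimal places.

t = -1.020

t = r·√(n − 2)/√(1 − r²) = -0.2125·√22/√0.954844 = -1.020.
df = n − 2 = 22.
Two-sided p ≈ 0.3188, which is ≥ 0.025, so fail to reject H₀.
The data do not give significant evidence of a linear association between vehicle weight and fuel economy.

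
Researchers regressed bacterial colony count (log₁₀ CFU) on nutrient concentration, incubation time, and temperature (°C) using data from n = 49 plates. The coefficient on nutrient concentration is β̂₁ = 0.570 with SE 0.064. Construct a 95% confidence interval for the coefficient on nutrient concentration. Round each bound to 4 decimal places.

df = n − k − 1 = 49 − 3 − 1 = 45.
t* = t_{0.025, 45} = 2.014103.
Margin = t* × SE = 2.014103 × 0.064 = 0.128903.
CI: 0.570 ± 0.128903 → (0.4411, 0.6989).
With 95% confidence, each one-unit increase in nutrient concentration is associated with a change of between 0.4411 and 0.6989 log₁₀ CFU in bacterial colony count, holding the other predictors fixed.

(0.4411, 0.6989)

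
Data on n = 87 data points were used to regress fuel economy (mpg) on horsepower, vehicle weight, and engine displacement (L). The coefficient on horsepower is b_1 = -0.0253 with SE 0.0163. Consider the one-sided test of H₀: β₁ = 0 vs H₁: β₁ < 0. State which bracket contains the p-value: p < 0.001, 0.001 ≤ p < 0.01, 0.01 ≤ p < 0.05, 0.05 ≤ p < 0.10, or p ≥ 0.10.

t = -0.0253 / 0.0163 = -1.552.
df = n − k − 1 = 87 − 3 − 1 = 83.
One-sided p = P(T_{83} < t) ≈ 0.0622.
So 0.05 ≤ p < 0.10.

0.05 ≤ p < 0.10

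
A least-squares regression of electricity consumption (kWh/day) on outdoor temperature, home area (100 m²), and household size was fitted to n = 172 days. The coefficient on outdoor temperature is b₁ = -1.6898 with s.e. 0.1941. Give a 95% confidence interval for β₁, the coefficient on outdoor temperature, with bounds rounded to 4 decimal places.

df = n − k − 1 = 172 − 3 − 1 = 168.
t* = t_{0.025, 168} = 1.974185.
Margin = t* × SE = 1.974185 × 0.1941 = 0.383189.
CI: -1.6898 ± 0.383189 → (-2.0730, -1.3066).
With 95% confidence, each one-unit increase in outdoor temperature is associated with a change of between -2.0730 and -1.3066 kWh/day in electricity consumption, holding the other predictors fixed.

(-2.0730, -1.3066)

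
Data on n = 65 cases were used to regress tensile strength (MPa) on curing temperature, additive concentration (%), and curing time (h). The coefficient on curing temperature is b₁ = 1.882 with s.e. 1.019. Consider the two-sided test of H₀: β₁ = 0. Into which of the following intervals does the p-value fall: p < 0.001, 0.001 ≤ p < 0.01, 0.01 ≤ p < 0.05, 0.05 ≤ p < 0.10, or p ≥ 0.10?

t = 1.882 / 1.019 = 1.847.
df = n − k − 1 = 65 − 3 − 1 = 61.
Two-sided p = 2·P(T_{61} > |t|) ≈ 0.0696.
So 0.05 ≤ p < 0.10.

0.05 ≤ p < 0.10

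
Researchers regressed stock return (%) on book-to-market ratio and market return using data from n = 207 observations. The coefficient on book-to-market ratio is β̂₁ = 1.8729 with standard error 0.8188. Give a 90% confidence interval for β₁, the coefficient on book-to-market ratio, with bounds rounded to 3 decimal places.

(0.520, 3.226)

df = n − k − 1 = 207 − 2 − 1 = 204.
t* = t_{0.05, 204} = 1.652357.
Margin = t* × SE = 1.652357 × 0.8188 = 1.35295.
CI: 1.8729 ± 1.35295 → (0.520, 3.226).
With 90% confidence, each one-unit increase in book-to-market ratio is associated with a change of between 0.520 and 3.226 % in stock return, holding the other predictors fixed.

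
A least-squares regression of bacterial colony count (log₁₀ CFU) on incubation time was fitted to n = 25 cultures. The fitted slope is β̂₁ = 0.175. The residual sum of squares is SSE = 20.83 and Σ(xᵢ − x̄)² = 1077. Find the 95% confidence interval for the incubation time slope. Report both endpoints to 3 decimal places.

(0.115, 0.235)

MSE = SSE/(n − 2) = 20.83/23 = 0.905652.
SE(β̂₁) = √(MSE/Sₓₓ) = √(0.905652/1077) = 0.0289983.
df = n − 2 = 23.
t* = t_{0.025, 23} = 2.068658.
Margin = t* × SE = 2.068658 × 0.0289983 = 0.05999.
CI: 0.175 ± 0.05999 → (0.115, 0.235).
With 95% confidence, each one-unit increase in incubation time is associated with a change of between 0.115 and 0.235 log₁₀ CFU in bacterial colony count.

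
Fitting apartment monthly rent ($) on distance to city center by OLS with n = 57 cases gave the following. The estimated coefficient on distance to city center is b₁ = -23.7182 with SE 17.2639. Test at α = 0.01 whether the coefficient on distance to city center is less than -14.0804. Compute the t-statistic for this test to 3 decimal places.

t = -0.558

H₀: β₁ = -14.0804 vs H₁: β₁ < -14.0804.
t = (b₁ − β₁⁰)/SE = (-23.7182 − (-14.0804)) / 17.2639 = -0.558.
df = n − 2 = 57 − 2 = 55.
One-sided p ≈ 0.2895, which is ≥ 0.01, so fail to reject H₀.
The data do not give significant evidence that the true slope on distance to city center is below -14.0804 $ per unit.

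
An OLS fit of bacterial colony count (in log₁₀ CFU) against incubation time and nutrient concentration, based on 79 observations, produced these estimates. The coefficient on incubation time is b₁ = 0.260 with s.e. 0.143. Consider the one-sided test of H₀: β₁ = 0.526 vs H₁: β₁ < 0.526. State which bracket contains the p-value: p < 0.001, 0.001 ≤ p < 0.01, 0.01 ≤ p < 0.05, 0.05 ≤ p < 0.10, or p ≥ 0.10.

t = (0.260 − 0.526) / 0.143 = -1.860.
df = n − k − 1 = 79 − 2 − 1 = 76.
One-sided p = P(T_{76} < t) ≈ 0.0334.
So 0.01 ≤ p < 0.05.

0.01 ≤ p < 0.05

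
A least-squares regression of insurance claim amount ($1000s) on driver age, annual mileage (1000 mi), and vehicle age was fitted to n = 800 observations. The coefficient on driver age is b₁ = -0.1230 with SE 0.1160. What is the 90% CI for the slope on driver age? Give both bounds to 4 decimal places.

(-0.3140, 0.0680)

df = n − k − 1 = 800 − 3 − 1 = 796.
t* = t_{0.05, 796} = 1.64677.
Margin = t* × SE = 1.64677 × 0.1160 = 0.191025.
CI: -0.1230 ± 0.191025 → (-0.3140, 0.0680).
With 90% confidence, each one-unit increase in driver age is associated with a change of between -0.3140 and 0.0680 $1000s in insurance claim amount, holding the other predictors fixed.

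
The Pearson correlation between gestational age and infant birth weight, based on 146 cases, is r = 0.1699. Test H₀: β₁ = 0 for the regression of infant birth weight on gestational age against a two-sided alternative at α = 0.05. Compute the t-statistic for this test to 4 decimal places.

t = 2.0689

t = r·√(n − 2)/√(1 − r²) = 0.1699·√144/√0.971134 = 2.0689.
df = n − 2 = 144.
Two-sided p ≈ 0.0403, which is < 0.05, so reject H₀.
There is evidence of a linear association between gestational age and infant birth weight.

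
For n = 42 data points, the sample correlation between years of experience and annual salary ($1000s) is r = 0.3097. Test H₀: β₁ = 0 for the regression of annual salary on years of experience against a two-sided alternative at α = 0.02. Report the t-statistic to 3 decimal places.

t = 2.060

t = r·√(n − 2)/√(1 − r²) = 0.3097·√40/√0.904086 = 2.060.
df = n − 2 = 40.
Two-sided p ≈ 0.0459, which is ≥ 0.02, so fail to reject H₀.
The data do not give significant evidence of a linear association between years of experience and annual salary.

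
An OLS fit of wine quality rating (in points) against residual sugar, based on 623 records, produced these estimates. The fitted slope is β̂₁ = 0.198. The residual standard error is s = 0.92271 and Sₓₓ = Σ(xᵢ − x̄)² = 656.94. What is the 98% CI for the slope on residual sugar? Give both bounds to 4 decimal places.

SE(β̂₁) = s/√Sₓₓ = 0.92271/√656.94 = 0.036.
df = n − 2 = 621.
t* = t_{0.01, 621} = 2.332368.
Margin = t* × SE = 2.332368 × 0.036 = 0.083965.
CI: 0.198 ± 0.083965 → (0.1140, 0.2820).
With 98% confidence, each one-unit increase in residual sugar is associated with a change of between 0.1140 and 0.2820 points in wine quality rating.

(0.1140, 0.2820)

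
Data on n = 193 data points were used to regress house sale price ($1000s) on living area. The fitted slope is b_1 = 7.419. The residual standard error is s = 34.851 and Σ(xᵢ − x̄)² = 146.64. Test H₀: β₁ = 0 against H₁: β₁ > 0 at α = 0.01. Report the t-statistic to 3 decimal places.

t = 2.578

SE(b_1) = s/√Sₓₓ = 34.851/√146.64 = 2.87799.
t = 7.419 / 2.87799 = 2.578.
df = n − 2 = 191.
One-sided p ≈ 0.0053, which is < 0.01, so reject H₀.
There is evidence that the true slope on living area is positive.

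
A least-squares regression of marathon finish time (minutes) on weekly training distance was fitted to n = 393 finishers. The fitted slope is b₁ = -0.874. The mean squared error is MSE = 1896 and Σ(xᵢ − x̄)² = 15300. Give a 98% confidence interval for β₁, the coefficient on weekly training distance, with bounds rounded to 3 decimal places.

SE(b₁) = √(MSE/Sₓₓ) = √(1896/15300) = 0.352025.
df = n − 2 = 391.
t* = t_{0.01, 391} = 2.335923.
Margin = t* × SE = 2.335923 × 0.352025 = 0.82230.
CI: -0.874 ± 0.82230 → (-1.696, -0.052).
With 98% confidence, each one-unit increase in weekly training distance is associated with a change of between -1.696 and -0.052 minutes in marathon finish time.

(-1.696, -0.052)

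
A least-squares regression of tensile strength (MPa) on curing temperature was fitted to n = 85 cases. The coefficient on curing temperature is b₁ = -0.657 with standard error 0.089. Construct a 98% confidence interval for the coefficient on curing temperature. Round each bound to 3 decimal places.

df = n − 2 = 85 − 2 = 83.
t* = t_{0.01, 83} = 2.372119.
Margin = t* × SE = 2.372119 × 0.089 = 0.21112.
CI: -0.657 ± 0.21112 → (-0.868, -0.446).
With 98% confidence, each one-unit increase in curing temperature is associated with a change of between -0.868 and -0.446 MPa in tensile strength.

(-0.868, -0.446)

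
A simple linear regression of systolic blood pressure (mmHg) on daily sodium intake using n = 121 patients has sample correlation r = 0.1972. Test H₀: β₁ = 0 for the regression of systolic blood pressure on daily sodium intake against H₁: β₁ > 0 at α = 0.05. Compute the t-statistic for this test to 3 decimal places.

t = r·√(n − 2)/√(1 − r²) = 0.1972·√119/√0.961112 = 2.194.
df = n − 2 = 119.
One-sided p ≈ 0.0151, which is < 0.05, so reject H₀.
There is evidence of a linear association between daily sodium intake and systolic blood pressure.

t = 2.194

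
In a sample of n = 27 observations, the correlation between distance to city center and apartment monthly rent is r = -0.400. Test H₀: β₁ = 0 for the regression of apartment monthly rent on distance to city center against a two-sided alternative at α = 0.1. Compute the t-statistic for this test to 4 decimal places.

t = r·√(n − 2)/√(1 − r²) = -0.400·√25/√0.84 = -2.1822.
df = n − 2 = 25.
Two-sided p ≈ 0.0387, which is < 0.1, so reject H₀.
There is evidence of a linear association between distance to city center and apartment monthly rent.

t = -2.1822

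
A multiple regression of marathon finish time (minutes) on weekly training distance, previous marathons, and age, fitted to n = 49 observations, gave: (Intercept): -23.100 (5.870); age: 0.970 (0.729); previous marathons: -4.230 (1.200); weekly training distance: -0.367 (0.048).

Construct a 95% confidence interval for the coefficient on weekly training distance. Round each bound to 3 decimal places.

(-0.464, -0.270)

Read off: b = -0.367, SE = 0.048 for weekly training distance.
df = n − k − 1 = 49 − 3 − 1 = 45.
t* = t_{0.025, 45} = 2.014103.
Margin = t* × SE = 2.014103 × 0.048 = 0.09668.
CI: -0.367 ± 0.09668 → (-0.464, -0.270).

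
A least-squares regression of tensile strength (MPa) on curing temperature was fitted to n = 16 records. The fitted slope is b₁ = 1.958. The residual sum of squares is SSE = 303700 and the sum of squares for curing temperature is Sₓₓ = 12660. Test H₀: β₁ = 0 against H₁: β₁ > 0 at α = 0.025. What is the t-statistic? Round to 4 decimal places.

t = 1.4958

MSE = SSE/(n − 2) = 303700/14 = 21692.9.
SE(b₁) = √(MSE/Sₓₓ) = √(21692.9/12660) = 1.30901.
t = 1.958 / 1.30901 = 1.4958.
df = n − 2 = 14.
One-sided p ≈ 0.0785, which is ≥ 0.025, so fail to reject H₀.
The data do not give significant evidence that the true slope on curing temperature is positive.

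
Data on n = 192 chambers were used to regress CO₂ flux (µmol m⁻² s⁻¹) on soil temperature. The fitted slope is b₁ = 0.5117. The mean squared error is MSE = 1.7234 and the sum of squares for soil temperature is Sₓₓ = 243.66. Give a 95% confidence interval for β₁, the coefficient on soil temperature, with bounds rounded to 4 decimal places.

SE(b₁) = √(MSE/Sₓₓ) = √(1.7234/243.66) = 0.084101.
df = n − 2 = 190.
t* = t_{0.025, 190} = 1.972528.
Margin = t* × SE = 1.972528 × 0.084101 = 0.165892.
CI: 0.5117 ± 0.165892 → (0.3458, 0.6776).
With 95% confidence, each one-unit increase in soil temperature is associated with a change of between 0.3458 and 0.6776 µmol m⁻² s⁻¹ in CO₂ flux.

(0.3458, 0.6776)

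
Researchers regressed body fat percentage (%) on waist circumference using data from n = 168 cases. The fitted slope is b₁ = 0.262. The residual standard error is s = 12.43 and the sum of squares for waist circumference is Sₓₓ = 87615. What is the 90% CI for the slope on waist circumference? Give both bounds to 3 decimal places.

SE(b₁) = s/√Sₓₓ = 12.43/√87615 = 0.0419935.
df = n − 2 = 166.
t* = t_{0.05, 166} = 1.654085.
Margin = t* × SE = 1.654085 × 0.0419935 = 0.06946.
CI: 0.262 ± 0.06946 → (0.193, 0.331).
With 90% confidence, each one-unit increase in waist circumference is associated with a change of between 0.193 and 0.331 % in body fat percentage.

(0.193, 0.331)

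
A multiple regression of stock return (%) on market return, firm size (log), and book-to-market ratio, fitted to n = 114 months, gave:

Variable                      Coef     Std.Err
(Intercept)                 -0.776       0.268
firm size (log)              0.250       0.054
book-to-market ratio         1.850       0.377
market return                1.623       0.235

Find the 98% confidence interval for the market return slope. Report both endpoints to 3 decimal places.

(1.068, 2.178)

Read off: b = 1.623, SE = 0.235 for market return.
df = n − k − 1 = 114 − 3 − 1 = 110.
t* = t_{0.01, 110} = 2.360726.
Margin = t* × SE = 2.360726 × 0.235 = 0.55477.
CI: 1.623 ± 0.55477 → (1.068, 2.178).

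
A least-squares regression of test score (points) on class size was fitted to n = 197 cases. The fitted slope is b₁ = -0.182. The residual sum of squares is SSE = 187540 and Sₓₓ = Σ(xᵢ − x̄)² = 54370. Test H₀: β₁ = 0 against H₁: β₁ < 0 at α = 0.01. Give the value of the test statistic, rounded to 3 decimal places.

t = -1.368

MSE = SSE/(n − 2) = 187540/195 = 961.744.
SE(b₁) = √(MSE/Sₓₓ) = √(961.744/54370) = 0.132999.
t = -0.182 / 0.132999 = -1.368.
df = n − 2 = 195.
One-sided p ≈ 0.0864, which is ≥ 0.01, so fail to reject H₀.
The data do not give significant evidence that the true slope on class size is negative.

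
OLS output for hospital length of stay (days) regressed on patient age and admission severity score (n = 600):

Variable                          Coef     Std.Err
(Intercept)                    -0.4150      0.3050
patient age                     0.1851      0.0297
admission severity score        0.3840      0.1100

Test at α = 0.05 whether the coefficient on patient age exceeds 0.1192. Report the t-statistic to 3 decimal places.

t = 2.219

Read off: b = 0.1851, SE = 0.0297 for patient age.
H₀: β₁ = 0.1192 vs H₁: β₁ > 0.1192.
t = (0.1851 − 0.1192) / 0.0297 = 2.219.
df = n − k − 1 = 600 − 2 − 1 = 597.
One-sided p ≈ 0.0134, which is < 0.05, so reject H₀.
There is evidence that the true slope on patient age exceeds 0.1192 days per unit, holding the other predictors fixed.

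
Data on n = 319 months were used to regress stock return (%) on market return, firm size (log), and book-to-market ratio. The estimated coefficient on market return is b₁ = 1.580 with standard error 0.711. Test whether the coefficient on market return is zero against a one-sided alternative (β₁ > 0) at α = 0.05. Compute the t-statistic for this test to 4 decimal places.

t = 2.2222

H₀: β₁ = 0 vs H₁: β₁ > 0.
t = (b₁ − β₁⁰)/SE = 1.580 / 0.711 = 2.2222.
df = n − k − 1 = 319 − 3 − 1 = 315.
One-sided p ≈ 0.0135, which is < 0.05, so reject H₀.
There is evidence that the true slope on market return is positive, holding the other predictors fixed.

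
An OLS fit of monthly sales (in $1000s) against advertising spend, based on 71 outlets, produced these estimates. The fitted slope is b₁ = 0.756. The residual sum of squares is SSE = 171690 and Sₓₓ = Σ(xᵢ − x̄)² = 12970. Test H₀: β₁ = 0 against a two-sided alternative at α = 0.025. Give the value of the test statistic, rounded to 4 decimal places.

MSE = SSE/(n − 2) = 171690/69 = 2488.26.
SE(b₁) = √(MSE/Sₓₓ) = √(2488.26/12970) = 0.438004.
t = 0.756 / 0.438004 = 1.7260.
df = n − 2 = 69.
Two-sided p ≈ 0.0888, which is ≥ 0.025, so fail to reject H₀.
The data do not give significant evidence of an association between advertising spend and monthly sales.

t = 1.7260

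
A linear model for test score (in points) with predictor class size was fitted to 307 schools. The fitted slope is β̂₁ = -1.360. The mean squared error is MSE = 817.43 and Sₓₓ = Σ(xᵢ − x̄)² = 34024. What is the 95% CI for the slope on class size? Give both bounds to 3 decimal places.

(-1.665, -1.055)

SE(β̂₁) = √(MSE/Sₓₓ) = √(817.43/34024) = 0.155.
df = n − 2 = 305.
t* = t_{0.025, 305} = 1.967772.
Margin = t* × SE = 1.967772 × 0.155 = 0.30501.
CI: -1.360 ± 0.30501 → (-1.665, -1.055).
With 95% confidence, each one-unit increase in class size is associated with a change of between -1.665 and -1.055 points in test score.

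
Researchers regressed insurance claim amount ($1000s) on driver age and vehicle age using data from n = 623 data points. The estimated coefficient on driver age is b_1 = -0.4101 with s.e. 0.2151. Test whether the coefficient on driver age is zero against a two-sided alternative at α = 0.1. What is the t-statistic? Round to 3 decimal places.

H₀: β₁ = 0 vs H₁: β₁ ≠ 0.
t = (b_1 − β₁⁰)/SE = -0.4101 / 0.2151 = -1.907.
df = n − k − 1 = 623 − 2 − 1 = 620.
Two-sided p ≈ 0.0570, which is < 0.1, so reject H₀.
There is evidence that driver age is associated with insurance claim amount, holding the other predictors fixed.

t = -1.907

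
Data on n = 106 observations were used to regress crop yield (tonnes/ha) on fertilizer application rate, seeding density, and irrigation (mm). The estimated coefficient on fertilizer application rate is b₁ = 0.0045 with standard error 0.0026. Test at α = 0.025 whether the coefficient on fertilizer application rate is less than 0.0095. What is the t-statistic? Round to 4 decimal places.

H₀: β₁ = 0.0095 vs H₁: β₁ < 0.0095.
t = (b₁ − β₁⁰)/SE = (0.0045 − 0.0095) / 0.0026 = -1.9231.
df = n − k − 1 = 106 − 3 − 1 = 102.
One-sided p ≈ 0.0286, which is ≥ 0.025, so fail to reject H₀.
The data do not give significant evidence that the true slope on fertilizer application rate is below 0.0095 tonnes/ha per unit, holding the other predictors fixed.

t = -1.9231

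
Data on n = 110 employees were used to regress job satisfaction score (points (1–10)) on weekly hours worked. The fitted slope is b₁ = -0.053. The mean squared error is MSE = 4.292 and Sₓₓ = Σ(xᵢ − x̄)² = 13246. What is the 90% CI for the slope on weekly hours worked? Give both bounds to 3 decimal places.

SE(b₁) = √(MSE/Sₓₓ) = √(4.292/13246) = 0.0180006.
df = n − 2 = 108.
t* = t_{0.05, 108} = 1.659085.
Margin = t* × SE = 1.659085 × 0.0180006 = 0.02986.
CI: -0.053 ± 0.02986 → (-0.083, -0.023).
With 90% confidence, each one-unit increase in weekly hours worked is associated with a change of between -0.083 and -0.023 points (1–10) in job satisfaction score.

(-0.083, -0.023)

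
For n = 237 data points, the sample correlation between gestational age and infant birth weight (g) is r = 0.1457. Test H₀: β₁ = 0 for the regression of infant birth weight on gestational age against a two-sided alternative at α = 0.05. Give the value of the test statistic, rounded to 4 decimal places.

t = r·√(n − 2)/√(1 − r²) = 0.1457·√235/√0.978772 = 2.2576.
df = n − 2 = 235.
Two-sided p ≈ 0.0249, which is < 0.05, so reject H₀.
There is evidence of a linear association between gestational age and infant birth weight.

t = 2.2576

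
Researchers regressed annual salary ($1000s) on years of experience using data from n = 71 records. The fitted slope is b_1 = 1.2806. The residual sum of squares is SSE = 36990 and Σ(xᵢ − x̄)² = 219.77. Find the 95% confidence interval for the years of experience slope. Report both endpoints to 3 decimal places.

(-1.835, 4.396)

MSE = SSE/(n − 2) = 36990/69 = 536.087.
SE(b_1) = √(MSE/Sₓₓ) = √(536.087/219.77) = 1.56183.
df = n − 2 = 69.
t* = t_{0.025, 69} = 1.994945.
Margin = t* × SE = 1.994945 × 1.56183 = 3.11576.
CI: 1.2806 ± 3.11576 → (-1.835, 4.396).
With 95% confidence, each one-unit increase in years of experience is associated with a change of between -1.835 and 4.396 $1000s in annual salary.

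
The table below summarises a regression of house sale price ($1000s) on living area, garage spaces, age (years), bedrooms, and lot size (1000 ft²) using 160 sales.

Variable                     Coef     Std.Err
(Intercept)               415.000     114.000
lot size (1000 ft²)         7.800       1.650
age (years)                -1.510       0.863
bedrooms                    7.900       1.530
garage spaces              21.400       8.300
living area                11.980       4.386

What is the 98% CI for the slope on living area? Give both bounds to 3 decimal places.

(1.669, 22.291)

Read off: b = 11.980, SE = 4.386 for living area.
df = n − k − 1 = 160 − 5 − 1 = 154.
t* = t_{0.01, 154} = 2.350806.
Margin = t* × SE = 2.350806 × 4.386 = 10.31063.
CI: 11.980 ± 10.31063 → (1.669, 22.291).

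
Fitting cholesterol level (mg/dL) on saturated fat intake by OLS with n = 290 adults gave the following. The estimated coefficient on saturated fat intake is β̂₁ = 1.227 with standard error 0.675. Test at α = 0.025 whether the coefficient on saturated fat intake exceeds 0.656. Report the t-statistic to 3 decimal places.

t = 0.846

H₀: β₁ = 0.656 vs H₁: β₁ > 0.656.
t = (β̂₁ − β₁⁰)/SE = (1.227 − 0.656) / 0.675 = 0.846.
df = n − 2 = 290 − 2 = 288.
One-sided p ≈ 0.1991, which is ≥ 0.025, so fail to reject H₀.
The data do not give significant evidence that the true slope on saturated fat intake exceeds 0.656 mg/dL per unit.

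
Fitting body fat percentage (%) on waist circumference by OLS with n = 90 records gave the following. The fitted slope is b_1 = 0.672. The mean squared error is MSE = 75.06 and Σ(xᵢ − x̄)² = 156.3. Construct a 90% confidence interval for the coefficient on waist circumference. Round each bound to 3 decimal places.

SE(b_1) = √(MSE/Sₓₓ) = √(75.06/156.3) = 0.692987.
df = n − 2 = 88.
t* = t_{0.05, 88} = 1.662354.
Margin = t* × SE = 1.662354 × 0.692987 = 1.15199.
CI: 0.672 ± 1.15199 → (-0.480, 1.824).
With 90% confidence, each one-unit increase in waist circumference is associated with a change of between -0.480 and 1.824 % in body fat percentage.

(-0.480, 1.824)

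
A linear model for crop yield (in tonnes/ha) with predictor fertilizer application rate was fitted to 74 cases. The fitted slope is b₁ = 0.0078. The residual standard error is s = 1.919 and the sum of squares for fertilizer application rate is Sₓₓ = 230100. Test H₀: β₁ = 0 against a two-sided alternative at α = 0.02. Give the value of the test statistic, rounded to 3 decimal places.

SE(b₁) = s/√Sₓₓ = 1.919/√230100 = 0.00400052.
t = 0.0078 / 0.00400052 = 1.950.
df = n − 2 = 72.
Two-sided p ≈ 0.0551, which is ≥ 0.02, so fail to reject H₀.
The data do not give significant evidence of an association between fertilizer application rate and crop yield.

t = 1.950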